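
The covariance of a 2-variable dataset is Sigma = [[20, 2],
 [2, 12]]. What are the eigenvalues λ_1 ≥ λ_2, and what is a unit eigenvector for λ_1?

Step 1 — characteristic polynomial of 2×2 Sigma:
  det(Sigma - λI) = λ² - trace · λ + det = 0.
  trace = 20 + 12 = 32, det = 20·12 - (2)² = 236.
Step 2 — discriminant:
  Δ = trace² - 4·det = 1024 - 944 = 80.
Step 3 — eigenvalues:
  λ = (trace ± √Δ)/2 = (32 ± 8.9443)/2,
  λ_1 = 20.4721,  λ_2 = 11.5279.

Step 4 — unit eigenvector for λ_1: solve (Sigma - λ_1 I)v = 0. First row:
  (20 - 20.4721)·v_x + (2)·v_y = 0, i.e. (-0.4721)·v_x + (2)·v_y = 0,
  so v ∝ (b, λ_1 - a) = (2, 0.4721) = u.
  ||u|| = √((2)² + (0.4721)²) = √(4.2229) ≈ 2.055,
  v_1 = u/||u|| ≈ (0.9732, 0.2298) (||v_1|| = 1).

λ_1 = 20.4721,  λ_2 = 11.5279;  v_1 ≈ (0.9732, 0.2298)


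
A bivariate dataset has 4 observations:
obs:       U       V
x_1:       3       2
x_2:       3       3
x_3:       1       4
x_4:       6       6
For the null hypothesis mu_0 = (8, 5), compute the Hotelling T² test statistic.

Step 1 — sample mean vector:
  mean(U) = (3 + 3 + 1 + 6) / 4 = 13/4 = 3.25
  mean(V) = (2 + 3 + 4 + 6) / 4 = 15/4 = 3.75
  x̄ = (3.25, 3.75),  deviation x̄ - mu_0 = (3.25, 3.75) - (8, 5) = (-4.75, -1.25).

Step 2 — sample covariance matrix, S[i,j] = (1/(n-1)) · Σ_k (x_{k,i} - mean_i) · (x_{k,j} - mean_j), divisor n-1 = 3:
  S[U,U] = ((-0.25)·(-0.25) + (-0.25)·(-0.25) + (-2.25)·(-2.25) + (2.75)·(2.75)) / 3 = 12.75/3 = 4.25
  S[U,V] = ((-0.25)·(-1.75) + (-0.25)·(-0.75) + (-2.25)·(0.25) + (2.75)·(2.25)) / 3 = 6.25/3 = 2.0833
  S[V,V] = ((-1.75)·(-1.75) + (-0.75)·(-0.75) + (0.25)·(0.25) + (2.25)·(2.25)) / 3 = 8.75/3 = 2.9167
  S = [[4.25, 2.0833],
 [2.0833, 2.9167]].

Step 3 — invert S. det(S) = 4.25·2.9167 - (2.0833)² = 8.0556.
  S^{-1} = (1/det) · [[d, -b], [-b, a]] = [[0.3621, -0.2586],
 [-0.2586, 0.5276]].

Step 4 — quadratic form (x̄ - mu_0)^T · S^{-1} · (x̄ - mu_0):
  S^{-1} · (x̄ - mu_0) = (-1.3966, 0.569),
  (x̄ - mu_0)^T · [...] = (-4.75)·(-1.3966) + (-1.25)·(0.569) = 5.9224.

Step 5 — scale by n: T² = 4 · 5.9224 = 23.6897.

T² ≈ 23.6897


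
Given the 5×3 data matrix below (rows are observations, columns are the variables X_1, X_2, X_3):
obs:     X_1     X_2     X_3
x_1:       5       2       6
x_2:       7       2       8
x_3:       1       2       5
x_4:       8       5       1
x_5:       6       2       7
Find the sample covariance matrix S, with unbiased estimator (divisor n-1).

Step 1 — column means:
  mean(X_1) = (5 + 7 + 1 + 8 + 6) / 5 = 27/5 = 5.4
  mean(X_2) = (2 + 2 + 2 + 5 + 2) / 5 = 13/5 = 2.6
  mean(X_3) = (6 + 8 + 5 + 1 + 7) / 5 = 27/5 = 5.4

Step 2 — sample covariance S[i,j] = (1/(n-1)) · Σ_k (x_{k,i} - mean_i) · (x_{k,j} - mean_j), with n-1 = 4.
  S[X_1,X_1] = ((-0.4)·(-0.4) + (1.6)·(1.6) + (-4.4)·(-4.4) + (2.6)·(2.6) + (0.6)·(0.6)) / 4 = 29.2/4 = 7.3
  S[X_1,X_2] = ((-0.4)·(-0.6) + (1.6)·(-0.6) + (-4.4)·(-0.6) + (2.6)·(2.4) + (0.6)·(-0.6)) / 4 = 7.8/4 = 1.95
  S[X_1,X_3] = ((-0.4)·(0.6) + (1.6)·(2.6) + (-4.4)·(-0.4) + (2.6)·(-4.4) + (0.6)·(1.6)) / 4 = -4.8/4 = -1.2
  S[X_2,X_2] = ((-0.6)·(-0.6) + (-0.6)·(-0.6) + (-0.6)·(-0.6) + (2.4)·(2.4) + (-0.6)·(-0.6)) / 4 = 7.2/4 = 1.8
  S[X_2,X_3] = ((-0.6)·(0.6) + (-0.6)·(2.6) + (-0.6)·(-0.4) + (2.4)·(-4.4) + (-0.6)·(1.6)) / 4 = -13.2/4 = -3.3
  S[X_3,X_3] = ((0.6)·(0.6) + (2.6)·(2.6) + (-0.4)·(-0.4) + (-4.4)·(-4.4) + (1.6)·(1.6)) / 4 = 29.2/4 = 7.3

S is symmetric (S[j,i] = S[i,j]). Assembling:

S = [[7.3, 1.95, -1.2],
 [1.95, 1.8, -3.3],
 [-1.2, -3.3, 7.3]]


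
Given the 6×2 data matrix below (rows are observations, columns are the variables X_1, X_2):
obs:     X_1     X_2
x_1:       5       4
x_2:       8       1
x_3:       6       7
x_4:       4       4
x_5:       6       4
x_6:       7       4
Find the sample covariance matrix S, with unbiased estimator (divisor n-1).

Step 1 — column means:
  mean(X_1) = (5 + 8 + 6 + 4 + 6 + 7) / 6 = 36/6 = 6
  mean(X_2) = (4 + 1 + 7 + 4 + 4 + 4) / 6 = 24/6 = 4

Step 2 — sample covariance S[i,j] = (1/(n-1)) · Σ_k (x_{k,i} - mean_i) · (x_{k,j} - mean_j), with n-1 = 5.
  S[X_1,X_1] = ((-1)·(-1) + (2)·(2) + (0)·(0) + (-2)·(-2) + (0)·(0) + (1)·(1)) / 5 = 10/5 = 2
  S[X_1,X_2] = ((-1)·(0) + (2)·(-3) + (0)·(3) + (-2)·(0) + (0)·(0) + (1)·(0)) / 5 = -6/5 = -1.2
  S[X_2,X_2] = ((0)·(0) + (-3)·(-3) + (3)·(3) + (0)·(0) + (0)·(0) + (0)·(0)) / 5 = 18/5 = 3.6

S is symmetric (S[j,i] = S[i,j]). Assembling:

S = [[2, -1.2],
 [-1.2, 3.6]]


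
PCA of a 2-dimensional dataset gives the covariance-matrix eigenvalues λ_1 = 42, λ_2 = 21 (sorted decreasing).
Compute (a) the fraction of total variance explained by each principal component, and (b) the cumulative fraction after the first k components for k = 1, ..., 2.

Step 1 — total variance = trace(Sigma) = Σ λ_i = 42 + 21 = 63.

Step 2 — fraction explained by component i = λ_i / Σ λ:
  PC1: 42/63 = 0.6667
  PC2: 21/63 = 0.3333

Step 3 — cumulative fraction after k components = (λ_1 + ... + λ_k) / Σ λ:
  k = 1: 42/63 = 0.6667
  k = 2: (42 + 21)/63 = 63/63 = 1

Summary (fraction, with percent):

explained: PC1 0.6667 (66.67%), PC2 0.3333 (33.33%);  cumulative: 0.6667, 1


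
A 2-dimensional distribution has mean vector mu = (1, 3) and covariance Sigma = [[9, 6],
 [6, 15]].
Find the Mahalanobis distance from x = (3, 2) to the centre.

Step 1 — centre the observation: (x - mu) = (2, -1).

Step 2 — invert Sigma. det(Sigma) = 9·15 - (6)² = 99.
  Sigma^{-1} = (1/det) · [[d, -b], [-b, a]] = [[0.1515, -0.0606],
 [-0.0606, 0.0909]].

Step 3 — form the quadratic (x - mu)^T · Sigma^{-1} · (x - mu):
  Sigma^{-1} · (x - mu) = (0.3636, -0.2121).
  (x - mu)^T · [Sigma^{-1} · (x - mu)] = (2)·(0.3636) + (-1)·(-0.2121) = 0.9394.

Step 4 — take square root: d = √(0.9394) ≈ 0.9692.

d(x, mu) = √(0.9394) ≈ 0.9692


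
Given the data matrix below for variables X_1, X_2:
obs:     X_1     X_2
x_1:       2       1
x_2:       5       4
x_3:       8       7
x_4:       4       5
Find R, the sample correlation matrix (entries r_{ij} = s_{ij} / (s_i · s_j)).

Step 1 — column means:
  mean(X_1) = (2 + 5 + 8 + 4) / 4 = 19/4 = 4.75
  mean(X_2) = (1 + 4 + 7 + 5) / 4 = 17/4 = 4.25

Step 2 — sample variances and covariances s[i,j] = (1/(n-1)) · Σ_k (x_{k,i} - mean_i) · (x_{k,j} - mean_j), with n-1 = 3:
  s[X_1,X_1] = ((-2.75)·(-2.75) + (0.25)·(0.25) + (3.25)·(3.25) + (-0.75)·(-0.75)) / 3 = 18.75/3 = 6.25
  s[X_1,X_2] = ((-2.75)·(-3.25) + (0.25)·(-0.25) + (3.25)·(2.75) + (-0.75)·(0.75)) / 3 = 17.25/3 = 5.75
  s[X_2,X_2] = ((-3.25)·(-3.25) + (-0.25)·(-0.25) + (2.75)·(2.75) + (0.75)·(0.75)) / 3 = 18.75/3 = 6.25
  Sample standard deviations s_i = √(s[i,i]):
  s(X_1) = √(6.25) = 2.5
  s(X_2) = √(6.25) = 2.5

Step 3 — r_{ij} = s_{ij} / (s_i · s_j):
  r[X_1,X_1] = 1 (diagonal).
  r[X_1,X_2] = 5.75 / (2.5 · 2.5) = 5.75 / 6.25 = 0.92
  r[X_2,X_2] = 1 (diagonal).

R is symmetric with unit diagonal. Assembling:

R = [[1, 0.92],
 [0.92, 1]]


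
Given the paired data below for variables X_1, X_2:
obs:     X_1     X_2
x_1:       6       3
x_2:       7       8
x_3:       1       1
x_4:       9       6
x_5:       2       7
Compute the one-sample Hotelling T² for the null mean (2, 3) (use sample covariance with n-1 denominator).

Step 1 — sample mean vector:
  mean(X_1) = (6 + 7 + 1 + 9 + 2) / 5 = 25/5 = 5
  mean(X_2) = (3 + 8 + 1 + 6 + 7) / 5 = 25/5 = 5
  x̄ = (5, 5),  deviation x̄ - mu_0 = (5, 5) - (2, 3) = (3, 2).

Step 2 — sample covariance matrix, S[i,j] = (1/(n-1)) · Σ_k (x_{k,i} - mean_i) · (x_{k,j} - mean_j), divisor n-1 = 4:
  S[X_1,X_1] = ((1)·(1) + (2)·(2) + (-4)·(-4) + (4)·(4) + (-3)·(-3)) / 4 = 46/4 = 11.5
  S[X_1,X_2] = ((1)·(-2) + (2)·(3) + (-4)·(-4) + (4)·(1) + (-3)·(2)) / 4 = 18/4 = 4.5
  S[X_2,X_2] = ((-2)·(-2) + (3)·(3) + (-4)·(-4) + (1)·(1) + (2)·(2)) / 4 = 34/4 = 8.5
  S = [[11.5, 4.5],
 [4.5, 8.5]].

Step 3 — invert S. det(S) = 11.5·8.5 - (4.5)² = 77.5.
  S^{-1} = (1/det) · [[d, -b], [-b, a]] = [[0.1097, -0.0581],
 [-0.0581, 0.1484]].

Step 4 — quadratic form (x̄ - mu_0)^T · S^{-1} · (x̄ - mu_0):
  S^{-1} · (x̄ - mu_0) = (0.2129, 0.1226),
  (x̄ - mu_0)^T · [...] = (3)·(0.2129) + (2)·(0.1226) = 0.8839.

Step 5 — scale by n: T² = 5 · 0.8839 = 4.4194.

T² ≈ 4.4194


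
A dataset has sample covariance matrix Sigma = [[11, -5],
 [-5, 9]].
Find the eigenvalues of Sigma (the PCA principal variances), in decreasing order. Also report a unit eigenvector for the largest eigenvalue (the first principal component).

Step 1 — characteristic polynomial of 2×2 Sigma:
  det(Sigma - λI) = λ² - trace · λ + det = 0.
  trace = 11 + 9 = 20, det = 11·9 - (-5)² = 74.
Step 2 — discriminant:
  Δ = trace² - 4·det = 400 - 296 = 104.
Step 3 — eigenvalues:
  λ = (trace ± √Δ)/2 = (20 ± 10.198)/2,
  λ_1 = 15.099,  λ_2 = 4.901.

Step 4 — unit eigenvector for λ_1: solve (Sigma - λ_1 I)v = 0. First row:
  (11 - 15.099)·v_x + (-5)·v_y = 0, i.e. (-4.099)·v_x + (-5)·v_y = 0,
  so v ∝ (b, λ_1 - a) = (-5, 4.099); multiply by -1 so the first entry is positive: u = (5, -4.099).
  ||u|| = √((5)² + (-4.099)²) = √(41.802) ≈ 6.4654,
  v_1 = u/||u|| ≈ (0.7733, -0.634) (||v_1|| = 1).

λ_1 = 15.099,  λ_2 = 4.901;  v_1 ≈ (0.7733, -0.634)


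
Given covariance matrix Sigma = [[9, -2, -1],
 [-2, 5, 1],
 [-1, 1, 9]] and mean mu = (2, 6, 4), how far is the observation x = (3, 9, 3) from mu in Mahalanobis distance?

Step 1 — centre the observation: (x - mu) = (1, 3, -1).

Step 2 — invert Sigma (cofactor / det for 3×3, or solve directly):
  Sigma^{-1} = [[0.1226, 0.0474, 0.0084],
 [0.0474, 0.2228, -0.0195],
 [0.0084, -0.0195, 0.1142]].

Step 3 — form the quadratic (x - mu)^T · Sigma^{-1} · (x - mu):
  Sigma^{-1} · (x - mu) = (0.2563, 0.7354, -0.1643).
  (x - mu)^T · [Sigma^{-1} · (x - mu)] = (1)·(0.2563) + (3)·(0.7354) + (-1)·(-0.1643) = 2.6267.

Step 4 — take square root: d = √(2.6267) ≈ 1.6207.

d(x, mu) = √(2.6267) ≈ 1.6207


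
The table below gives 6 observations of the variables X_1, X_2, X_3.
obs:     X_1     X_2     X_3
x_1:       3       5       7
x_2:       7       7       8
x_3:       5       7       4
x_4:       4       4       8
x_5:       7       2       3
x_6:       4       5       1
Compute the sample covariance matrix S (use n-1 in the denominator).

Step 1 — column means:
  mean(X_1) = (3 + 7 + 5 + 4 + 7 + 4) / 6 = 30/6 = 5
  mean(X_2) = (5 + 7 + 7 + 4 + 2 + 5) / 6 = 30/6 = 5
  mean(X_3) = (7 + 8 + 4 + 8 + 3 + 1) / 6 = 31/6 = 5.1667

Step 2 — sample covariance S[i,j] = (1/(n-1)) · Σ_k (x_{k,i} - mean_i) · (x_{k,j} - mean_j), with n-1 = 5.
  S[X_1,X_1] = ((-2)·(-2) + (2)·(2) + (0)·(0) + (-1)·(-1) + (2)·(2) + (-1)·(-1)) / 5 = 14/5 = 2.8
  S[X_1,X_2] = ((-2)·(0) + (2)·(2) + (0)·(2) + (-1)·(-1) + (2)·(-3) + (-1)·(0)) / 5 = -1/5 = -0.2
  S[X_1,X_3] = ((-2)·(1.8333) + (2)·(2.8333) + (0)·(-1.1667) + (-1)·(2.8333) + (2)·(-2.1667) + (-1)·(-4.1667)) / 5 = -1/5 = -0.2
  S[X_2,X_2] = ((0)·(0) + (2)·(2) + (2)·(2) + (-1)·(-1) + (-3)·(-3) + (0)·(0)) / 5 = 18/5 = 3.6
  S[X_2,X_3] = ((0)·(1.8333) + (2)·(2.8333) + (2)·(-1.1667) + (-1)·(2.8333) + (-3)·(-2.1667) + (0)·(-4.1667)) / 5 = 7/5 = 1.4
  S[X_3,X_3] = ((1.8333)·(1.8333) + (2.8333)·(2.8333) + (-1.1667)·(-1.1667) + (2.8333)·(2.8333) + (-2.1667)·(-2.1667) + (-4.1667)·(-4.1667)) / 5 = 42.8333/5 = 8.5667

S is symmetric (S[j,i] = S[i,j]). Assembling:

S = [[2.8, -0.2, -0.2],
 [-0.2, 3.6, 1.4],
 [-0.2, 1.4, 8.5667]]


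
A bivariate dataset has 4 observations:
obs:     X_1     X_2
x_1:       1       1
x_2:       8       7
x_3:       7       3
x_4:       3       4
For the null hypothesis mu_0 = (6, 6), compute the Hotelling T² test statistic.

Step 1 — sample mean vector:
  mean(X_1) = (1 + 8 + 7 + 3) / 4 = 19/4 = 4.75
  mean(X_2) = (1 + 7 + 3 + 4) / 4 = 15/4 = 3.75
  x̄ = (4.75, 3.75),  deviation x̄ - mu_0 = (4.75, 3.75) - (6, 6) = (-1.25, -2.25).

Step 2 — sample covariance matrix, S[i,j] = (1/(n-1)) · Σ_k (x_{k,i} - mean_i) · (x_{k,j} - mean_j), divisor n-1 = 3:
  S[X_1,X_1] = ((-3.75)·(-3.75) + (3.25)·(3.25) + (2.25)·(2.25) + (-1.75)·(-1.75)) / 3 = 32.75/3 = 10.9167
  S[X_1,X_2] = ((-3.75)·(-2.75) + (3.25)·(3.25) + (2.25)·(-0.75) + (-1.75)·(0.25)) / 3 = 18.75/3 = 6.25
  S[X_2,X_2] = ((-2.75)·(-2.75) + (3.25)·(3.25) + (-0.75)·(-0.75) + (0.25)·(0.25)) / 3 = 18.75/3 = 6.25
  S = [[10.9167, 6.25],
 [6.25, 6.25]].

Step 3 — invert S. det(S) = 10.9167·6.25 - (6.25)² = 29.1667.
  S^{-1} = (1/det) · [[d, -b], [-b, a]] = [[0.2143, -0.2143],
 [-0.2143, 0.3743]].

Step 4 — quadratic form (x̄ - mu_0)^T · S^{-1} · (x̄ - mu_0):
  S^{-1} · (x̄ - mu_0) = (0.2143, -0.5743),
  (x̄ - mu_0)^T · [...] = (-1.25)·(0.2143) + (-2.25)·(-0.5743) = 1.0243.

Step 5 — scale by n: T² = 4 · 1.0243 = 4.0971.

T² ≈ 4.0971


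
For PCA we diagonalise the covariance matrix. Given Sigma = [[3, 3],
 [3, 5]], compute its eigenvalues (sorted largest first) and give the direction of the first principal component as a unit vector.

Step 1 — characteristic polynomial of 2×2 Sigma:
  det(Sigma - λI) = λ² - trace · λ + det = 0.
  trace = 3 + 5 = 8, det = 3·5 - (3)² = 6.
Step 2 — discriminant:
  Δ = trace² - 4·det = 64 - 24 = 40.
Step 3 — eigenvalues:
  λ = (trace ± √Δ)/2 = (8 ± 6.3246)/2,
  λ_1 = 7.1623,  λ_2 = 0.8377.

Step 4 — unit eigenvector for λ_1: solve (Sigma - λ_1 I)v = 0. First row:
  (3 - 7.1623)·v_x + (3)·v_y = 0, i.e. (-4.1623)·v_x + (3)·v_y = 0,
  so v ∝ (b, λ_1 - a) = (3, 4.1623) = u.
  ||u|| = √((3)² + (4.1623)²) = √(26.3246) ≈ 5.1307,
  v_1 = u/||u|| ≈ (0.5847, 0.8112) (||v_1|| = 1).

λ_1 = 7.1623,  λ_2 = 0.8377;  v_1 ≈ (0.5847, 0.8112)


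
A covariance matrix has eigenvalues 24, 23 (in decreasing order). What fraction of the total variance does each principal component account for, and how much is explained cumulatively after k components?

Step 1 — total variance = trace(Sigma) = Σ λ_i = 24 + 23 = 47.

Step 2 — fraction explained by component i = λ_i / Σ λ:
  PC1: 24/47 = 0.5106
  PC2: 23/47 = 0.4894

Step 3 — cumulative fraction after k components = (λ_1 + ... + λ_k) / Σ λ:
  k = 1: 24/47 = 0.5106
  k = 2: (24 + 23)/47 = 47/47 = 1

Summary (fraction, with percent):

explained: PC1 0.5106 (51.06%), PC2 0.4894 (48.94%);  cumulative: 0.5106, 1


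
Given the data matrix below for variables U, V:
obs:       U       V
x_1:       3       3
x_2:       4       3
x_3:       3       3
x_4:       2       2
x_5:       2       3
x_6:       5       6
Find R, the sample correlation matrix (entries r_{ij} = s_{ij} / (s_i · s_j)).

Step 1 — column means:
  mean(U) = (3 + 4 + 3 + 2 + 2 + 5) / 6 = 19/6 = 3.1667
  mean(V) = (3 + 3 + 3 + 2 + 3 + 6) / 6 = 20/6 = 3.3333

Step 2 — sample variances and covariances s[i,j] = (1/(n-1)) · Σ_k (x_{k,i} - mean_i) · (x_{k,j} - mean_j), with n-1 = 5:
  s[U,U] = ((-0.1667)·(-0.1667) + (0.8333)·(0.8333) + (-0.1667)·(-0.1667) + (-1.1667)·(-1.1667) + (-1.1667)·(-1.1667) + (1.8333)·(1.8333)) / 5 = 6.8333/5 = 1.3667
  s[U,V] = ((-0.1667)·(-0.3333) + (0.8333)·(-0.3333) + (-0.1667)·(-0.3333) + (-1.1667)·(-1.3333) + (-1.1667)·(-0.3333) + (1.8333)·(2.6667)) / 5 = 6.6667/5 = 1.3333
  s[V,V] = ((-0.3333)·(-0.3333) + (-0.3333)·(-0.3333) + (-0.3333)·(-0.3333) + (-1.3333)·(-1.3333) + (-0.3333)·(-0.3333) + (2.6667)·(2.6667)) / 5 = 9.3333/5 = 1.8667
  Sample standard deviations s_i = √(s[i,i]):
  s(U) = √(1.3667) = 1.169
  s(V) = √(1.8667) = 1.3663

Step 3 — r_{ij} = s_{ij} / (s_i · s_j):
  r[U,U] = 1 (diagonal).
  r[U,V] = 1.3333 / (1.169 · 1.3663) = 1.3333 / 1.5972 = 0.8348
  r[V,V] = 1 (diagonal).

R is symmetric with unit diagonal. Assembling:

R = [[1, 0.8348],
 [0.8348, 1]]


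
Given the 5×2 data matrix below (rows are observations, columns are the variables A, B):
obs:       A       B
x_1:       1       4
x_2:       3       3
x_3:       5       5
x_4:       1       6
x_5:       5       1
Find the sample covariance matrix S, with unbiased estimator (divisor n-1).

Step 1 — column means:
  mean(A) = (1 + 3 + 5 + 1 + 5) / 5 = 15/5 = 3
  mean(B) = (4 + 3 + 5 + 6 + 1) / 5 = 19/5 = 3.8

Step 2 — sample covariance S[i,j] = (1/(n-1)) · Σ_k (x_{k,i} - mean_i) · (x_{k,j} - mean_j), with n-1 = 4.
  S[A,A] = ((-2)·(-2) + (0)·(0) + (2)·(2) + (-2)·(-2) + (2)·(2)) / 4 = 16/4 = 4
  S[A,B] = ((-2)·(0.2) + (0)·(-0.8) + (2)·(1.2) + (-2)·(2.2) + (2)·(-2.8)) / 4 = -8/4 = -2
  S[B,B] = ((0.2)·(0.2) + (-0.8)·(-0.8) + (1.2)·(1.2) + (2.2)·(2.2) + (-2.8)·(-2.8)) / 4 = 14.8/4 = 3.7

S is symmetric (S[j,i] = S[i,j]). Assembling:

S = [[4, -2],
 [-2, 3.7]]


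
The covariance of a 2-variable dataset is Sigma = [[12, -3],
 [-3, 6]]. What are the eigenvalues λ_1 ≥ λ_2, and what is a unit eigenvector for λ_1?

Step 1 — characteristic polynomial of 2×2 Sigma:
  det(Sigma - λI) = λ² - trace · λ + det = 0.
  trace = 12 + 6 = 18, det = 12·6 - (-3)² = 63.
Step 2 — discriminant:
  Δ = trace² - 4·det = 324 - 252 = 72.
Step 3 — eigenvalues:
  λ = (trace ± √Δ)/2 = (18 ± 8.4853)/2,
  λ_1 = 13.2426,  λ_2 = 4.7574.

Step 4 — unit eigenvector for λ_1: solve (Sigma - λ_1 I)v = 0. First row:
  (12 - 13.2426)·v_x + (-3)·v_y = 0, i.e. (-1.2426)·v_x + (-3)·v_y = 0,
  so v ∝ (b, λ_1 - a) = (-3, 1.2426); multiply by -1 so the first entry is positive: u = (3, -1.2426).
  ||u|| = √((3)² + (-1.2426)²) = √(10.5442) ≈ 3.2472,
  v_1 = u/||u|| ≈ (0.9239, -0.3827) (||v_1|| = 1).

λ_1 = 13.2426,  λ_2 = 4.7574;  v_1 ≈ (0.9239, -0.3827)


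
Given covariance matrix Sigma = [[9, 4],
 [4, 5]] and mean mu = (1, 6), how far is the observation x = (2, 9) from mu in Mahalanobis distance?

Step 1 — centre the observation: (x - mu) = (1, 3).

Step 2 — invert Sigma. det(Sigma) = 9·5 - (4)² = 29.
  Sigma^{-1} = (1/det) · [[d, -b], [-b, a]] = [[0.1724, -0.1379],
 [-0.1379, 0.3103]].

Step 3 — form the quadratic (x - mu)^T · Sigma^{-1} · (x - mu):
  Sigma^{-1} · (x - mu) = (-0.2414, 0.7931).
  (x - mu)^T · [Sigma^{-1} · (x - mu)] = (1)·(-0.2414) + (3)·(0.7931) = 2.1379.

Step 4 — take square root: d = √(2.1379) ≈ 1.4622.

d(x, mu) = √(2.1379) ≈ 1.4622


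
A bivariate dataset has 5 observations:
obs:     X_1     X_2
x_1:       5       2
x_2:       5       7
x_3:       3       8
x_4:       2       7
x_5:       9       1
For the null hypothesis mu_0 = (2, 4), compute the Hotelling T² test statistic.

Step 1 — sample mean vector:
  mean(X_1) = (5 + 5 + 3 + 2 + 9) / 5 = 24/5 = 4.8
  mean(X_2) = (2 + 7 + 8 + 7 + 1) / 5 = 25/5 = 5
  x̄ = (4.8, 5),  deviation x̄ - mu_0 = (4.8, 5) - (2, 4) = (2.8, 1).

Step 2 — sample covariance matrix, S[i,j] = (1/(n-1)) · Σ_k (x_{k,i} - mean_i) · (x_{k,j} - mean_j), divisor n-1 = 4:
  S[X_1,X_1] = ((0.2)·(0.2) + (0.2)·(0.2) + (-1.8)·(-1.8) + (-2.8)·(-2.8) + (4.2)·(4.2)) / 4 = 28.8/4 = 7.2
  S[X_1,X_2] = ((0.2)·(-3) + (0.2)·(2) + (-1.8)·(3) + (-2.8)·(2) + (4.2)·(-4)) / 4 = -28/4 = -7
  S[X_2,X_2] = ((-3)·(-3) + (2)·(2) + (3)·(3) + (2)·(2) + (-4)·(-4)) / 4 = 42/4 = 10.5
  S = [[7.2, -7],
 [-7, 10.5]].

Step 3 — invert S. det(S) = 7.2·10.5 - (-7)² = 26.6.
  S^{-1} = (1/det) · [[d, -b], [-b, a]] = [[0.3947, 0.2632],
 [0.2632, 0.2707]].

Step 4 — quadratic form (x̄ - mu_0)^T · S^{-1} · (x̄ - mu_0):
  S^{-1} · (x̄ - mu_0) = (1.3684, 1.0075),
  (x̄ - mu_0)^T · [...] = (2.8)·(1.3684) + (1)·(1.0075) = 4.8391.

Step 5 — scale by n: T² = 5 · 4.8391 = 24.1955.

T² ≈ 24.1955


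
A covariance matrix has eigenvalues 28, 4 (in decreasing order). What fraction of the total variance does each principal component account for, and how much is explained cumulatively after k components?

Step 1 — total variance = trace(Sigma) = Σ λ_i = 28 + 4 = 32.

Step 2 — fraction explained by component i = λ_i / Σ λ:
  PC1: 28/32 = 0.875
  PC2: 4/32 = 0.125

Step 3 — cumulative fraction after k components = (λ_1 + ... + λ_k) / Σ λ:
  k = 1: 28/32 = 0.875
  k = 2: (28 + 4)/32 = 32/32 = 1

Summary (fraction, with percent):

explained: PC1 0.875 (87.5%), PC2 0.125 (12.5%);  cumulative: 0.875, 1


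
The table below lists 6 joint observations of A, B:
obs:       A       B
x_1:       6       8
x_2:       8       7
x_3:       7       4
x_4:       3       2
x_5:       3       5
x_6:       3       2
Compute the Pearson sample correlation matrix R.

Step 1 — column means:
  mean(A) = (6 + 8 + 7 + 3 + 3 + 3) / 6 = 30/6 = 5
  mean(B) = (8 + 7 + 4 + 2 + 5 + 2) / 6 = 28/6 = 4.6667

Step 2 — sample variances and covariances s[i,j] = (1/(n-1)) · Σ_k (x_{k,i} - mean_i) · (x_{k,j} - mean_j), with n-1 = 5:
  s[A,A] = ((1)·(1) + (3)·(3) + (2)·(2) + (-2)·(-2) + (-2)·(-2) + (-2)·(-2)) / 5 = 26/5 = 5.2
  s[A,B] = ((1)·(3.3333) + (3)·(2.3333) + (2)·(-0.6667) + (-2)·(-2.6667) + (-2)·(0.3333) + (-2)·(-2.6667)) / 5 = 19/5 = 3.8
  s[B,B] = ((3.3333)·(3.3333) + (2.3333)·(2.3333) + (-0.6667)·(-0.6667) + (-2.6667)·(-2.6667) + (0.3333)·(0.3333) + (-2.6667)·(-2.6667)) / 5 = 31.3333/5 = 6.2667
  Sample standard deviations s_i = √(s[i,i]):
  s(A) = √(5.2) = 2.2804
  s(B) = √(6.2667) = 2.5033

Step 3 — r_{ij} = s_{ij} / (s_i · s_j):
  r[A,A] = 1 (diagonal).
  r[A,B] = 3.8 / (2.2804 · 2.5033) = 3.8 / 5.7085 = 0.6657
  r[B,B] = 1 (diagonal).

R is symmetric with unit diagonal. Assembling:

R = [[1, 0.6657],
 [0.6657, 1]]


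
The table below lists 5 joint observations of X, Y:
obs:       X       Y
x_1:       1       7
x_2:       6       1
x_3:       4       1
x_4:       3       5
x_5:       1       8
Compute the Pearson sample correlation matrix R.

Step 1 — column means:
  mean(X) = (1 + 6 + 4 + 3 + 1) / 5 = 15/5 = 3
  mean(Y) = (7 + 1 + 1 + 5 + 8) / 5 = 22/5 = 4.4

Step 2 — sample variances and covariances s[i,j] = (1/(n-1)) · Σ_k (x_{k,i} - mean_i) · (x_{k,j} - mean_j), with n-1 = 4:
  s[X,X] = ((-2)·(-2) + (3)·(3) + (1)·(1) + (0)·(0) + (-2)·(-2)) / 4 = 18/4 = 4.5
  s[X,Y] = ((-2)·(2.6) + (3)·(-3.4) + (1)·(-3.4) + (0)·(0.6) + (-2)·(3.6)) / 4 = -26/4 = -6.5
  s[Y,Y] = ((2.6)·(2.6) + (-3.4)·(-3.4) + (-3.4)·(-3.4) + (0.6)·(0.6) + (3.6)·(3.6)) / 4 = 43.2/4 = 10.8
  Sample standard deviations s_i = √(s[i,i]):
  s(X) = √(4.5) = 2.1213
  s(Y) = √(10.8) = 3.2863

Step 3 — r_{ij} = s_{ij} / (s_i · s_j):
  r[X,X] = 1 (diagonal).
  r[X,Y] = -6.5 / (2.1213 · 3.2863) = -6.5 / 6.9714 = -0.9324
  r[Y,Y] = 1 (diagonal).

R is symmetric with unit diagonal. Assembling:

R = [[1, -0.9324],
 [-0.9324, 1]]


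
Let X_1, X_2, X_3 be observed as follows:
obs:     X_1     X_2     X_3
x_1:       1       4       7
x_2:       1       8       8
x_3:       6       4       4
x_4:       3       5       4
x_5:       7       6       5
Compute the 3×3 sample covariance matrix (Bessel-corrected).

Step 1 — column means:
  mean(X_1) = (1 + 1 + 6 + 3 + 7) / 5 = 18/5 = 3.6
  mean(X_2) = (4 + 8 + 4 + 5 + 6) / 5 = 27/5 = 5.4
  mean(X_3) = (7 + 8 + 4 + 4 + 5) / 5 = 28/5 = 5.6

Step 2 — sample covariance S[i,j] = (1/(n-1)) · Σ_k (x_{k,i} - mean_i) · (x_{k,j} - mean_j), with n-1 = 4.
  S[X_1,X_1] = ((-2.6)·(-2.6) + (-2.6)·(-2.6) + (2.4)·(2.4) + (-0.6)·(-0.6) + (3.4)·(3.4)) / 4 = 31.2/4 = 7.8
  S[X_1,X_2] = ((-2.6)·(-1.4) + (-2.6)·(2.6) + (2.4)·(-1.4) + (-0.6)·(-0.4) + (3.4)·(0.6)) / 4 = -4.2/4 = -1.05
  S[X_1,X_3] = ((-2.6)·(1.4) + (-2.6)·(2.4) + (2.4)·(-1.6) + (-0.6)·(-1.6) + (3.4)·(-0.6)) / 4 = -14.8/4 = -3.7
  S[X_2,X_2] = ((-1.4)·(-1.4) + (2.6)·(2.6) + (-1.4)·(-1.4) + (-0.4)·(-0.4) + (0.6)·(0.6)) / 4 = 11.2/4 = 2.8
  S[X_2,X_3] = ((-1.4)·(1.4) + (2.6)·(2.4) + (-1.4)·(-1.6) + (-0.4)·(-1.6) + (0.6)·(-0.6)) / 4 = 6.8/4 = 1.7
  S[X_3,X_3] = ((1.4)·(1.4) + (2.4)·(2.4) + (-1.6)·(-1.6) + (-1.6)·(-1.6) + (-0.6)·(-0.6)) / 4 = 13.2/4 = 3.3

S is symmetric (S[j,i] = S[i,j]). Assembling:

S = [[7.8, -1.05, -3.7],
 [-1.05, 2.8, 1.7],
 [-3.7, 1.7, 3.3]]


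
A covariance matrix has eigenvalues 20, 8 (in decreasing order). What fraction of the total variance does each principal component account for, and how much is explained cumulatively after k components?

Step 1 — total variance = trace(Sigma) = Σ λ_i = 20 + 8 = 28.

Step 2 — fraction explained by component i = λ_i / Σ λ:
  PC1: 20/28 = 0.7143
  PC2: 8/28 = 0.2857

Step 3 — cumulative fraction after k components = (λ_1 + ... + λ_k) / Σ λ:
  k = 1: 20/28 = 0.7143
  k = 2: (20 + 8)/28 = 28/28 = 1

Summary (fraction, with percent):

explained: PC1 0.7143 (71.43%), PC2 0.2857 (28.57%);  cumulative: 0.7143, 1


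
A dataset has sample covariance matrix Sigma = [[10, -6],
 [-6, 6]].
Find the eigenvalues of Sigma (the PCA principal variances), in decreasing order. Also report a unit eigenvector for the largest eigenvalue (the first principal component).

Step 1 — characteristic polynomial of 2×2 Sigma:
  det(Sigma - λI) = λ² - trace · λ + det = 0.
  trace = 10 + 6 = 16, det = 10·6 - (-6)² = 24.
Step 2 — discriminant:
  Δ = trace² - 4·det = 256 - 96 = 160.
Step 3 — eigenvalues:
  λ = (trace ± √Δ)/2 = (16 ± 12.6491)/2,
  λ_1 = 14.3246,  λ_2 = 1.6754.

Step 4 — unit eigenvector for λ_1: solve (Sigma - λ_1 I)v = 0. First row:
  (10 - 14.3246)·v_x + (-6)·v_y = 0, i.e. (-4.3246)·v_x + (-6)·v_y = 0,
  so v ∝ (b, λ_1 - a) = (-6, 4.3246); multiply by -1 so the first entry is positive: u = (6, -4.3246).
  ||u|| = √((6)² + (-4.3246)²) = √(54.7018) ≈ 7.3961,
  v_1 = u/||u|| ≈ (0.8112, -0.5847) (||v_1|| = 1).

λ_1 = 14.3246,  λ_2 = 1.6754;  v_1 ≈ (0.8112, -0.5847)


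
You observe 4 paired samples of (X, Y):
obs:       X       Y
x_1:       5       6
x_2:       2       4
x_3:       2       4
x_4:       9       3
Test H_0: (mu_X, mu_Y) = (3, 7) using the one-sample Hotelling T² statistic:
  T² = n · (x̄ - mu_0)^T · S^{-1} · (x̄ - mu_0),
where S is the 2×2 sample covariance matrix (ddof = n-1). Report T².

Step 1 — sample mean vector:
  mean(X) = (5 + 2 + 2 + 9) / 4 = 18/4 = 4.5
  mean(Y) = (6 + 4 + 4 + 3) / 4 = 17/4 = 4.25
  x̄ = (4.5, 4.25),  deviation x̄ - mu_0 = (4.5, 4.25) - (3, 7) = (1.5, -2.75).

Step 2 — sample covariance matrix, S[i,j] = (1/(n-1)) · Σ_k (x_{k,i} - mean_i) · (x_{k,j} - mean_j), divisor n-1 = 3:
  S[X,X] = ((0.5)·(0.5) + (-2.5)·(-2.5) + (-2.5)·(-2.5) + (4.5)·(4.5)) / 3 = 33/3 = 11
  S[X,Y] = ((0.5)·(1.75) + (-2.5)·(-0.25) + (-2.5)·(-0.25) + (4.5)·(-1.25)) / 3 = -3.5/3 = -1.1667
  S[Y,Y] = ((1.75)·(1.75) + (-0.25)·(-0.25) + (-0.25)·(-0.25) + (-1.25)·(-1.25)) / 3 = 4.75/3 = 1.5833
  S = [[11, -1.1667],
 [-1.1667, 1.5833]].

Step 3 — invert S. det(S) = 11·1.5833 - (-1.1667)² = 16.0556.
  S^{-1} = (1/det) · [[d, -b], [-b, a]] = [[0.0986, 0.0727],
 [0.0727, 0.6851]].

Step 4 — quadratic form (x̄ - mu_0)^T · S^{-1} · (x̄ - mu_0):
  S^{-1} · (x̄ - mu_0) = (-0.0519, -1.7751),
  (x̄ - mu_0)^T · [...] = (1.5)·(-0.0519) + (-2.75)·(-1.7751) = 4.8036.

Step 5 — scale by n: T² = 4 · 4.8036 = 19.2145.

T² ≈ 19.2145


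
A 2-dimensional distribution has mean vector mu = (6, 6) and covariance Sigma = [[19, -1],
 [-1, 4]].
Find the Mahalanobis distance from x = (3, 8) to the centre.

Step 1 — centre the observation: (x - mu) = (-3, 2).

Step 2 — invert Sigma. det(Sigma) = 19·4 - (-1)² = 75.
  Sigma^{-1} = (1/det) · [[d, -b], [-b, a]] = [[0.0533, 0.0133],
 [0.0133, 0.2533]].

Step 3 — form the quadratic (x - mu)^T · Sigma^{-1} · (x - mu):
  Sigma^{-1} · (x - mu) = (-0.1333, 0.4667).
  (x - mu)^T · [Sigma^{-1} · (x - mu)] = (-3)·(-0.1333) + (2)·(0.4667) = 1.3333.

Step 4 — take square root: d = √(1.3333) ≈ 1.1547.

d(x, mu) = √(1.3333) ≈ 1.1547


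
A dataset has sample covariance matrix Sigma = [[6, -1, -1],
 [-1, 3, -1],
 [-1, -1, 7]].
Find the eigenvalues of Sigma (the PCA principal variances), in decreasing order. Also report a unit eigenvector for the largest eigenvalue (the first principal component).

Step 1 — characteristic polynomial p(λ) = det(λI - Sigma) = λ³ - tr·λ² + c_1·λ - det, where tr = trace, c_1 = sum of the principal 2×2 minors, det = det(Sigma):
  tr = 6 + 3 + 7 = 16,
  c_1 = (6·3 - (-1)²) + (6·7 - (-1)²) + (3·7 - (-1)²) = 17 + 41 + 20 = 78,
  det = 6·(3·7 - (-1)²) - (-1)·((-1)·7 - (-1)·(-1)) + (-1)·((-1)·(-1) - 3·(-1)) = 6·(20) - (-1)·(-8) + (-1)·(4) = 108.
  So p(λ) = λ³ - 16λ² + 78λ - 108.
Step 2 — look for an integer root (rational root theorem: any rational root is an integer divisor of 108). Testing λ = 6:
  p(6) = 216 - 576 + 468 - 108 = 0  ✓
  Dividing out (λ - 6): p(λ) = (λ - 6)(λ² - 10λ + 18).
Step 3 — remaining eigenvalues from the quadratic λ² - 10λ + 18 = 0:
  Δ = 10² - 4·18 = 100 - 72 = 28,  λ = (10 ± √28)/2 = (10 ± 5.2915)/2 ≈ 7.6458 or 2.3542.
  Sorted: λ_1 = 7.6458,  λ_2 = 6,  λ_3 = 2.3542  (check: sum = 16 = tr ✓).

Step 4 — unit eigenvector for λ_1 ≈ 7.6458: v spans the null space of (Sigma - λ_1 I), whose rows are
  r_1 = (-1.6458, -1, -1),  r_2 = (-1, -4.6458, -1),  r_3 = (-1, -1, -0.6458).
  v is orthogonal to every row, so take v ∝ r_1 × r_2 = ((-1)·(-1) - (-1)·(-4.6458), (-1)·(-1) - (-1.6458)·(-1), (-1.6458)·(-4.6458) - (-1)·(-1)) ≈ (-3.6458, -0.6458, 6.6458).
  Rescale (multiply by -1 so the first nonzero entry is positive): u = (3.6458, 0.6458, -6.6458).
  ||u|| = √((3.6458)² + (0.6458)² + (-6.6458)²) = √(57.8745) ≈ 7.6075,  v_1 = u/||u|| ≈ (0.4792, 0.0849, -0.8736) (||v_1|| = 1).

λ_1 = 7.6458,  λ_2 = 6,  λ_3 = 2.3542;  v_1 ≈ (0.4792, 0.0849, -0.8736)


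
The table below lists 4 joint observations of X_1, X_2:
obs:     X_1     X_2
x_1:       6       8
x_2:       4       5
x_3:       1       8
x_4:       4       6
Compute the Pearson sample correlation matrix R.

Step 1 — column means:
  mean(X_1) = (6 + 4 + 1 + 4) / 4 = 15/4 = 3.75
  mean(X_2) = (8 + 5 + 8 + 6) / 4 = 27/4 = 6.75

Step 2 — sample variances and covariances s[i,j] = (1/(n-1)) · Σ_k (x_{k,i} - mean_i) · (x_{k,j} - mean_j), with n-1 = 3:
  s[X_1,X_1] = ((2.25)·(2.25) + (0.25)·(0.25) + (-2.75)·(-2.75) + (0.25)·(0.25)) / 3 = 12.75/3 = 4.25
  s[X_1,X_2] = ((2.25)·(1.25) + (0.25)·(-1.75) + (-2.75)·(1.25) + (0.25)·(-0.75)) / 3 = -1.25/3 = -0.4167
  s[X_2,X_2] = ((1.25)·(1.25) + (-1.75)·(-1.75) + (1.25)·(1.25) + (-0.75)·(-0.75)) / 3 = 6.75/3 = 2.25
  Sample standard deviations s_i = √(s[i,i]):
  s(X_1) = √(4.25) = 2.0616
  s(X_2) = √(2.25) = 1.5

Step 3 — r_{ij} = s_{ij} / (s_i · s_j):
  r[X_1,X_1] = 1 (diagonal).
  r[X_1,X_2] = -0.4167 / (2.0616 · 1.5) = -0.4167 / 3.0923 = -0.1347
  r[X_2,X_2] = 1 (diagonal).

R is symmetric with unit diagonal. Assembling:

R = [[1, -0.1347],
 [-0.1347, 1]]


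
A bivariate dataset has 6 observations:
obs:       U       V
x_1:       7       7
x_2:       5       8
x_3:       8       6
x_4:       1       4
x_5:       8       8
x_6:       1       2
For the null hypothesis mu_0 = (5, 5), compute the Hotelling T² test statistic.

Step 1 — sample mean vector:
  mean(U) = (7 + 5 + 8 + 1 + 8 + 1) / 6 = 30/6 = 5
  mean(V) = (7 + 8 + 6 + 4 + 8 + 2) / 6 = 35/6 = 5.8333
  x̄ = (5, 5.8333),  deviation x̄ - mu_0 = (5, 5.8333) - (5, 5) = (0, 0.8333).

Step 2 — sample covariance matrix, S[i,j] = (1/(n-1)) · Σ_k (x_{k,i} - mean_i) · (x_{k,j} - mean_j), divisor n-1 = 5:
  S[U,U] = ((2)·(2) + (0)·(0) + (3)·(3) + (-4)·(-4) + (3)·(3) + (-4)·(-4)) / 5 = 54/5 = 10.8
  S[U,V] = ((2)·(1.1667) + (0)·(2.1667) + (3)·(0.1667) + (-4)·(-1.8333) + (3)·(2.1667) + (-4)·(-3.8333)) / 5 = 32/5 = 6.4
  S[V,V] = ((1.1667)·(1.1667) + (2.1667)·(2.1667) + (0.1667)·(0.1667) + (-1.8333)·(-1.8333) + (2.1667)·(2.1667) + (-3.8333)·(-3.8333)) / 5 = 28.8333/5 = 5.7667
  S = [[10.8, 6.4],
 [6.4, 5.7667]].

Step 3 — invert S. det(S) = 10.8·5.7667 - (6.4)² = 21.32.
  S^{-1} = (1/det) · [[d, -b], [-b, a]] = [[0.2705, -0.3002],
 [-0.3002, 0.5066]].

Step 4 — quadratic form (x̄ - mu_0)^T · S^{-1} · (x̄ - mu_0):
  S^{-1} · (x̄ - mu_0) = (-0.2502, 0.4221),
  (x̄ - mu_0)^T · [...] = (0)·(-0.2502) + (0.8333)·(0.4221) = 0.3518.

Step 5 — scale by n: T² = 6 · 0.3518 = 2.1107.

T² ≈ 2.1107


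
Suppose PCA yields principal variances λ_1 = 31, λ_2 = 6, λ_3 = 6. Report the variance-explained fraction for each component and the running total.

Step 1 — total variance = trace(Sigma) = Σ λ_i = 31 + 6 + 6 = 43.

Step 2 — fraction explained by component i = λ_i / Σ λ:
  PC1: 31/43 = 0.7209
  PC2: 6/43 = 0.1395
  PC3: 6/43 = 0.1395

Step 3 — cumulative fraction after k components = (λ_1 + ... + λ_k) / Σ λ:
  k = 1: 31/43 = 0.7209
  k = 2: (31 + 6)/43 = 37/43 = 0.8605
  k = 3: (31 + 6 + 6)/43 = 43/43 = 1

Summary (fraction, with percent):

explained: PC1 0.7209 (72.09%), PC2 0.1395 (13.95%), PC3 0.1395 (13.95%);  cumulative: 0.7209, 0.8605, 1


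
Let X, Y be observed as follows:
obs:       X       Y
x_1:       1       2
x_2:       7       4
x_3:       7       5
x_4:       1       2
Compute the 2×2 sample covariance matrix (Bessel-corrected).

Step 1 — column means:
  mean(X) = (1 + 7 + 7 + 1) / 4 = 16/4 = 4
  mean(Y) = (2 + 4 + 5 + 2) / 4 = 13/4 = 3.25

Step 2 — sample covariance S[i,j] = (1/(n-1)) · Σ_k (x_{k,i} - mean_i) · (x_{k,j} - mean_j), with n-1 = 3.
  S[X,X] = ((-3)·(-3) + (3)·(3) + (3)·(3) + (-3)·(-3)) / 3 = 36/3 = 12
  S[X,Y] = ((-3)·(-1.25) + (3)·(0.75) + (3)·(1.75) + (-3)·(-1.25)) / 3 = 15/3 = 5
  S[Y,Y] = ((-1.25)·(-1.25) + (0.75)·(0.75) + (1.75)·(1.75) + (-1.25)·(-1.25)) / 3 = 6.75/3 = 2.25

S is symmetric (S[j,i] = S[i,j]). Assembling:

S = [[12, 5],
 [5, 2.25]]


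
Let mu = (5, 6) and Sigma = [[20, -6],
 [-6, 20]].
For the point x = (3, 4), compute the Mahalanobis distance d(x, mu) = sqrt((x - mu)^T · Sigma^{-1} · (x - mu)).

Step 1 — centre the observation: (x - mu) = (-2, -2).

Step 2 — invert Sigma. det(Sigma) = 20·20 - (-6)² = 364.
  Sigma^{-1} = (1/det) · [[d, -b], [-b, a]] = [[0.0549, 0.0165],
 [0.0165, 0.0549]].

Step 3 — form the quadratic (x - mu)^T · Sigma^{-1} · (x - mu):
  Sigma^{-1} · (x - mu) = (-0.1429, -0.1429).
  (x - mu)^T · [Sigma^{-1} · (x - mu)] = (-2)·(-0.1429) + (-2)·(-0.1429) = 0.5714.

Step 4 — take square root: d = √(0.5714) ≈ 0.7559.

d(x, mu) = √(0.5714) ≈ 0.7559


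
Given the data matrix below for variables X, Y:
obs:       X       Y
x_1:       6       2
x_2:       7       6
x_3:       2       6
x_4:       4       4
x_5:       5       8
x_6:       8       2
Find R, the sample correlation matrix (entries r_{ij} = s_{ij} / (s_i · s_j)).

Step 1 — column means:
  mean(X) = (6 + 7 + 2 + 4 + 5 + 8) / 6 = 32/6 = 5.3333
  mean(Y) = (2 + 6 + 6 + 4 + 8 + 2) / 6 = 28/6 = 4.6667

Step 2 — sample variances and covariances s[i,j] = (1/(n-1)) · Σ_k (x_{k,i} - mean_i) · (x_{k,j} - mean_j), with n-1 = 5:
  s[X,X] = ((0.6667)·(0.6667) + (1.6667)·(1.6667) + (-3.3333)·(-3.3333) + (-1.3333)·(-1.3333) + (-0.3333)·(-0.3333) + (2.6667)·(2.6667)) / 5 = 23.3333/5 = 4.6667
  s[X,Y] = ((0.6667)·(-2.6667) + (1.6667)·(1.3333) + (-3.3333)·(1.3333) + (-1.3333)·(-0.6667) + (-0.3333)·(3.3333) + (2.6667)·(-2.6667)) / 5 = -11.3333/5 = -2.2667
  s[Y,Y] = ((-2.6667)·(-2.6667) + (1.3333)·(1.3333) + (1.3333)·(1.3333) + (-0.6667)·(-0.6667) + (3.3333)·(3.3333) + (-2.6667)·(-2.6667)) / 5 = 29.3333/5 = 5.8667
  Sample standard deviations s_i = √(s[i,i]):
  s(X) = √(4.6667) = 2.1602
  s(Y) = √(5.8667) = 2.4221

Step 3 — r_{ij} = s_{ij} / (s_i · s_j):
  r[X,X] = 1 (diagonal).
  r[X,Y] = -2.2667 / (2.1602 · 2.4221) = -2.2667 / 5.2324 = -0.4332
  r[Y,Y] = 1 (diagonal).

R is symmetric with unit diagonal. Assembling:

R = [[1, -0.4332],
 [-0.4332, 1]]


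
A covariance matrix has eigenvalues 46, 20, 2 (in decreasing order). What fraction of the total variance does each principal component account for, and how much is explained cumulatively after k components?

Step 1 — total variance = trace(Sigma) = Σ λ_i = 46 + 20 + 2 = 68.

Step 2 — fraction explained by component i = λ_i / Σ λ:
  PC1: 46/68 = 0.6765
  PC2: 20/68 = 0.2941
  PC3: 2/68 = 0.0294

Step 3 — cumulative fraction after k components = (λ_1 + ... + λ_k) / Σ λ:
  k = 1: 46/68 = 0.6765
  k = 2: (46 + 20)/68 = 66/68 = 0.9706
  k = 3: (46 + 20 + 2)/68 = 68/68 = 1

Summary (fraction, with percent):

explained: PC1 0.6765 (67.65%), PC2 0.2941 (29.41%), PC3 0.0294 (2.94%);  cumulative: 0.6765, 0.9706, 1


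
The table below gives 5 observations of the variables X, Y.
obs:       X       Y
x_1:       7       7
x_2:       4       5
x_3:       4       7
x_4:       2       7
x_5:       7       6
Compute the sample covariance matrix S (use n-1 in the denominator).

Step 1 — column means:
  mean(X) = (7 + 4 + 4 + 2 + 7) / 5 = 24/5 = 4.8
  mean(Y) = (7 + 5 + 7 + 7 + 6) / 5 = 32/5 = 6.4

Step 2 — sample covariance S[i,j] = (1/(n-1)) · Σ_k (x_{k,i} - mean_i) · (x_{k,j} - mean_j), with n-1 = 4.
  S[X,X] = ((2.2)·(2.2) + (-0.8)·(-0.8) + (-0.8)·(-0.8) + (-2.8)·(-2.8) + (2.2)·(2.2)) / 4 = 18.8/4 = 4.7
  S[X,Y] = ((2.2)·(0.6) + (-0.8)·(-1.4) + (-0.8)·(0.6) + (-2.8)·(0.6) + (2.2)·(-0.4)) / 4 = -0.6/4 = -0.15
  S[Y,Y] = ((0.6)·(0.6) + (-1.4)·(-1.4) + (0.6)·(0.6) + (0.6)·(0.6) + (-0.4)·(-0.4)) / 4 = 3.2/4 = 0.8

S is symmetric (S[j,i] = S[i,j]). Assembling:

S = [[4.7, -0.15],
 [-0.15, 0.8]]


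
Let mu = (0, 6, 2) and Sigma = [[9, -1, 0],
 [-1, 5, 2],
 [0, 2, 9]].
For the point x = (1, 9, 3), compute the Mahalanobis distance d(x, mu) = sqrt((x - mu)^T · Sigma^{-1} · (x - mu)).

Step 1 — centre the observation: (x - mu) = (1, 3, 1).

Step 2 — invert Sigma (cofactor / det for 3×3, or solve directly):
  Sigma^{-1} = [[0.1139, 0.025, -0.0056],
 [0.025, 0.225, -0.05],
 [-0.0056, -0.05, 0.1222]].

Step 3 — form the quadratic (x - mu)^T · Sigma^{-1} · (x - mu):
  Sigma^{-1} · (x - mu) = (0.1833, 0.65, -0.0333).
  (x - mu)^T · [Sigma^{-1} · (x - mu)] = (1)·(0.1833) + (3)·(0.65) + (1)·(-0.0333) = 2.1.

Step 4 — take square root: d = √(2.1) ≈ 1.4491.

d(x, mu) = √(2.1) ≈ 1.4491


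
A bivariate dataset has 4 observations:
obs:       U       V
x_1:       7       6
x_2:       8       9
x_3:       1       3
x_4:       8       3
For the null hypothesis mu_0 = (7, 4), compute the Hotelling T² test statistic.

Step 1 — sample mean vector:
  mean(U) = (7 + 8 + 1 + 8) / 4 = 24/4 = 6
  mean(V) = (6 + 9 + 3 + 3) / 4 = 21/4 = 5.25
  x̄ = (6, 5.25),  deviation x̄ - mu_0 = (6, 5.25) - (7, 4) = (-1, 1.25).

Step 2 — sample covariance matrix, S[i,j] = (1/(n-1)) · Σ_k (x_{k,i} - mean_i) · (x_{k,j} - mean_j), divisor n-1 = 3:
  S[U,U] = ((1)·(1) + (2)·(2) + (-5)·(-5) + (2)·(2)) / 3 = 34/3 = 11.3333
  S[U,V] = ((1)·(0.75) + (2)·(3.75) + (-5)·(-2.25) + (2)·(-2.25)) / 3 = 15/3 = 5
  S[V,V] = ((0.75)·(0.75) + (3.75)·(3.75) + (-2.25)·(-2.25) + (-2.25)·(-2.25)) / 3 = 24.75/3 = 8.25
  S = [[11.3333, 5],
 [5, 8.25]].

Step 3 — invert S. det(S) = 11.3333·8.25 - (5)² = 68.5.
  S^{-1} = (1/det) · [[d, -b], [-b, a]] = [[0.1204, -0.073],
 [-0.073, 0.1655]].

Step 4 — quadratic form (x̄ - mu_0)^T · S^{-1} · (x̄ - mu_0):
  S^{-1} · (x̄ - mu_0) = (-0.2117, 0.2798),
  (x̄ - mu_0)^T · [...] = (-1)·(-0.2117) + (1.25)·(0.2798) = 0.5614.

Step 5 — scale by n: T² = 4 · 0.5614 = 2.2457.

T² ≈ 2.2457


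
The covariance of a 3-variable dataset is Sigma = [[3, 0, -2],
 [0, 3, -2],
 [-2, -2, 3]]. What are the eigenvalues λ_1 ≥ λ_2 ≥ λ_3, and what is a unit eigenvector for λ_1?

Step 1 — characteristic polynomial p(λ) = det(λI - Sigma) = λ³ - tr·λ² + c_1·λ - det, where tr = trace, c_1 = sum of the principal 2×2 minors, det = det(Sigma):
  tr = 3 + 3 + 3 = 9,
  c_1 = (3·3 - (0)²) + (3·3 - (-2)²) + (3·3 - (-2)²) = 9 + 5 + 5 = 19,
  det = 3·(3·3 - (-2)²) - (0)·((0)·3 - (-2)·(-2)) + (-2)·((0)·(-2) - 3·(-2)) = 3·(5) - (0)·(-4) + (-2)·(6) = 3.
  So p(λ) = λ³ - 9λ² + 19λ - 3.
Step 2 — look for an integer root (rational root theorem: any rational root is an integer divisor of 3). Testing λ = 3:
  p(3) = 27 - 81 + 57 - 3 = 0  ✓
  Dividing out (λ - 3): p(λ) = (λ - 3)(λ² - 6λ + 1).
Step 3 — remaining eigenvalues from the quadratic λ² - 6λ + 1 = 0:
  Δ = 6² - 4·1 = 36 - 4 = 32,  λ = (6 ± √32)/2 = (6 ± 5.6569)/2 ≈ 5.8284 or 0.1716.
  Sorted: λ_1 = 5.8284,  λ_2 = 3,  λ_3 = 0.1716  (check: sum = 9 = tr ✓).

Step 4 — unit eigenvector for λ_1 ≈ 5.8284: v spans the null space of (Sigma - λ_1 I), whose rows are
  r_1 = (-2.8284, 0, -2),  r_2 = (0, -2.8284, -2),  r_3 = (-2, -2, -2.8284).
  v is orthogonal to every row, so take v ∝ r_1 × r_2 = ((0)·(-2) - (-2)·(-2.8284), (-2)·(0) - (-2.8284)·(-2), (-2.8284)·(-2.8284) - (0)·(0)) ≈ (-5.6569, -5.6569, 8).
  Rescale (multiply by -1 so the first nonzero entry is positive): u = (5.6569, 5.6569, -8).
  ||u|| = √((5.6569)² + (5.6569)² + (-8)²) = √(128) ≈ 11.3137,  v_1 = u/||u|| ≈ (0.5, 0.5, -0.7071) (||v_1|| = 1).

λ_1 = 5.8284,  λ_2 = 3,  λ_3 = 0.1716;  v_1 ≈ (0.5, 0.5, -0.7071)
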